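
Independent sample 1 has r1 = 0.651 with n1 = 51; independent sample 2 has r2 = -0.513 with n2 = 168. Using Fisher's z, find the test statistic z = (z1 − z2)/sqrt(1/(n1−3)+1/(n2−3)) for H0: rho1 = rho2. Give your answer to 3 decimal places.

Fisher z-transforms: z1 = atanh(0.651) = 0.777032, z2 = atanh(-0.513) = -0.566793; difference d = 1.343825
Var(d) = 1/48 + 1/165 = 0.0208333 + 0.0060606 = 0.0268939
z = d/√Var(d) = 1.343825 / √0.0268939 = 1.343825 / 0.163994 = 8.194

8.194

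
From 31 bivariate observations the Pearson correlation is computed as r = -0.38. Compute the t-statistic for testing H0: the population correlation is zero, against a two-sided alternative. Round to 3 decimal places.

-2.212

1 − r² = 1 − 0.1444 = 0.8556;  √(1−r²) = 0.924986
√(n−2) = √29 = 5.385165
t = r·√(n−2)/√(1−r²) = -0.38 · 5.385165 / 0.924986 = -2.212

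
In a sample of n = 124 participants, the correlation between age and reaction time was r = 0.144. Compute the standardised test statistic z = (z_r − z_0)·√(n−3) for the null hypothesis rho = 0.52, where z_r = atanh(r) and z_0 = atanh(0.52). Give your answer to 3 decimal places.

-4.745

z_r = atanh(0.144) = 0.145008,  z_0 = atanh(0.52) = 0.576340
SE = 1/√(n−3) = 1/√121 = 0.090909
z = (z_r − z_0)/SE = (0.145008 − 0.576340) / 0.090909 = -0.431332 / 0.090909 = -4.745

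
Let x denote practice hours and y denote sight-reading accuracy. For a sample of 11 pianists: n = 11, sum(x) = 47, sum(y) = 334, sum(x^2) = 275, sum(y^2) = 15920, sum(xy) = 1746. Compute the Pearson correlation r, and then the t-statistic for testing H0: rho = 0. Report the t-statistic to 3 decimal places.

1.673

Numerator: nΣxy − (Σx)(Σy) = 11·1746 − (47)(334) = 3508
Denominator: √[(nΣx²−(Σx)²)(nΣy²−(Σy)²)]
  nΣx²−(Σx)² = 11·275 − 2209 = 816;  nΣy²−(Σy)² = 11·15920 − 111556 = 63564
  √(816·63564) = √51868224 = 7201.9597
r = 3508 / 7201.9597 = 0.4871
t = r·√(n−2)/√(1−r²) = 0.4871·√9 / √(1−0.237266) = 1.461300 / 0.873346 = 1.673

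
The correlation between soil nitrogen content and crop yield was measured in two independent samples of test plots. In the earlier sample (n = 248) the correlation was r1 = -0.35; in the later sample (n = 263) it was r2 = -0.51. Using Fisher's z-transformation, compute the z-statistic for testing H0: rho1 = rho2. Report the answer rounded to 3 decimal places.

2.216

z1 = atanh(-0.35) = -0.365444,  z2 = atanh(-0.51) = -0.562730
SE = √(1/(n1−3) + 1/(n2−3)) = √(1/245 + 1/260) = √(0.0040816 + 0.0038462) = √0.0079278 = 0.089038
z = (z1 − z2)/SE = (-0.365444 − (-0.562730)) / 0.089038 = 0.197286 / 0.089038 = 2.216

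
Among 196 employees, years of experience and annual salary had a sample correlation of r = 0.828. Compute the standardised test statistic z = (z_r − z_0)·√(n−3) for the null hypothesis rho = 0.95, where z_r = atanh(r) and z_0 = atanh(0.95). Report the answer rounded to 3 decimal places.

z_r = atanh(0.828) = 1.181742,  z_0 = atanh(0.95) = 1.831781
SE = 1/√(n−3) = 1/√193 = 0.071982
z = (z_r − z_0)/SE = (1.181742 − 1.831781) / 0.071982 = -0.650039 / 0.071982 = -9.031

-9.031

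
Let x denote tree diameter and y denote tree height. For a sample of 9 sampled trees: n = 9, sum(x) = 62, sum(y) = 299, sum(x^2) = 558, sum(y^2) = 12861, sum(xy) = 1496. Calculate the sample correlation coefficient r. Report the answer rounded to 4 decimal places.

S_xy = nΣxy − ΣxΣy = 9·1496 − 62·299 = 13464 − 18538 = -5074
S_xx = nΣx² − (Σx)² = 9·558 − 62² = 5022 − 3844 = 1178
S_yy = nΣy² − (Σy)² = 9·12861 − 299² = 115749 − 89401 = 26348
r = S_xy / √(S_xx·S_yy) = -5074 / √(1178·26348) = -5074 / √31037944 = -5074 / 5571.1708 = -0.9108

-0.9108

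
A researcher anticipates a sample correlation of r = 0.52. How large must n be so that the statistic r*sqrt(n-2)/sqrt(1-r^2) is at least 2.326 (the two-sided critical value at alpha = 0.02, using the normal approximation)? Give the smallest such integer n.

Need r·√(n−2)/√(1−r²) ≥ 2.326
√(n−2) ≥ 2.326·√(1−0.2704) / 0.52 = 2.326·0.854166 / 0.52 = 3.8208
n−2 ≥ 14.5985  ⇒  n ≥ 16.5985
Smallest integer n = 17

17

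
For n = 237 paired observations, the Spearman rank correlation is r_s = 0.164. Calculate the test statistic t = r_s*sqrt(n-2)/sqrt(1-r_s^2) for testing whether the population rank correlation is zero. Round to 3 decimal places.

2.549

t = r_s·√(n−2) / √(1−r_s²) with r_s = 0.164, n = 237
  = 0.164·√235 / √(1 − 0.026896)
  = 0.164·15.329710 / 0.986460
  = 2.514072 / 0.986460 = 2.549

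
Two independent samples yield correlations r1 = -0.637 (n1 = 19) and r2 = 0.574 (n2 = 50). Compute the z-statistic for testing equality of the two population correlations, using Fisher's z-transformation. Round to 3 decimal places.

Fisher z-transforms: z1 = atanh(-0.637) = -0.753109, z2 = atanh(0.574) = 0.653468; difference d = -1.406577
Var(d) = 1/16 + 1/47 = 0.0625000 + 0.0212766 = 0.0837766
z = d/√Var(d) = -1.406577 / √0.0837766 = -1.406577 / 0.289442 = -4.860

-4.860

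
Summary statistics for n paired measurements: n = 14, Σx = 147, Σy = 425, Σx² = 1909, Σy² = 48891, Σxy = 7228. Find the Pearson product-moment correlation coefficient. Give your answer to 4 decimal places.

S_xy = nΣxy − ΣxΣy = 14·7228 − 147·425 = 101192 − 62475 = 38717
S_xx = nΣx² − (Σx)² = 14·1909 − 147² = 26726 − 21609 = 5117
S_yy = nΣy² − (Σy)² = 14·48891 − 425² = 684474 − 180625 = 503849
r = S_xy / √(S_xx·S_yy) = 38717 / √(5117·503849) = 38717 / √2578195333 = 38717 / 50775.9326 = 0.7625

0.7625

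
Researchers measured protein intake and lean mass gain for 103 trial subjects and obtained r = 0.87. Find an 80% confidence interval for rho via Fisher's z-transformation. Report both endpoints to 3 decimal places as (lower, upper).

(0.835, 0.898)

z_r = atanh(0.87) = 1.333080;  SE = 1/√(n−3) = 1/√100 = 0.100000
z-limits: 1.333080 ± 1.282·0.100000 = 1.333080 ± 0.128200 = [1.204880, 1.461280]
ρ-limits: (tanh 1.204880, tanh 1.461280) = (0.835, 0.898)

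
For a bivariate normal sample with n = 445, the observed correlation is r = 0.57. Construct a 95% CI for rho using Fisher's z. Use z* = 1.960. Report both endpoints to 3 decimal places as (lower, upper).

(0.504, 0.630)

z_r = atanh(0.57) = 0.647523;  SE = 1/√(n−3) = 1/√442 = 0.047565
z-limits: 0.647523 ± 1.960·0.047565 = 0.647523 ± 0.093227 = [0.554296, 0.740750]
ρ-limits: (tanh 0.554296, tanh 0.740750) = (0.504, 0.630)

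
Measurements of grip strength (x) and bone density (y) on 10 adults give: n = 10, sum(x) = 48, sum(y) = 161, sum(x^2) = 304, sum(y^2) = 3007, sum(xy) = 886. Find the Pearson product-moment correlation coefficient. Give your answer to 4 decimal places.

0.6478

S_xy = nΣxy − ΣxΣy = 10·886 − 48·161 = 8860 − 7728 = 1132
S_xx = nΣx² − (Σx)² = 10·304 − 48² = 3040 − 2304 = 736
S_yy = nΣy² − (Σy)² = 10·3007 − 161² = 30070 − 25921 = 4149
r = S_xy / √(S_xx·S_yy) = 1132 / √(736·4149) = 1132 / √3053664 = 1132 / 1747.4736 = 0.6478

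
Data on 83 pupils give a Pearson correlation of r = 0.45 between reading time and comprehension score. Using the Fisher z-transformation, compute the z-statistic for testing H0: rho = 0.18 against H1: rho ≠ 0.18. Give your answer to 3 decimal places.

2.708

z_r = atanh(0.45) = 0.484700,  z_0 = atanh(0.18) = 0.181983
SE = 1/√(n−3) = 1/√80 = 0.111803
z = (z_r − z_0)/SE = (0.484700 − 0.181983) / 0.111803 = 0.302717 / 0.111803 = 2.708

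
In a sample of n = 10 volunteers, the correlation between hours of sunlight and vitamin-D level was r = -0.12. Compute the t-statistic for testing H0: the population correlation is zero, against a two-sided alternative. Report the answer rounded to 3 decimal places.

-0.342

1 − r² = 1 − 0.0144 = 0.9856;  √(1−r²) = 0.992774
√(n−2) = √8 = 2.828427
t = r·√(n−2)/√(1−r²) = -0.12 · 2.828427 / 0.992774 = -0.342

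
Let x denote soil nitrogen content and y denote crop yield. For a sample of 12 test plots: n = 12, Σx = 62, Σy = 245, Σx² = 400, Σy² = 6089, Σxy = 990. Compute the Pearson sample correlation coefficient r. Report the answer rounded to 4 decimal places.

Numerator: nΣxy − (Σx)(Σy) = 12·990 − (62)(245) = -3310
Denominator: √[(nΣx²−(Σx)²)(nΣy²−(Σy)²)]
  nΣx²−(Σx)² = 12·400 − 3844 = 956;  nΣy²−(Σy)² = 12·6089 − 60025 = 13043
  √(956·13043) = √12469108 = 3531.1624
r = -3310 / 3531.1624 = -0.9374

-0.9374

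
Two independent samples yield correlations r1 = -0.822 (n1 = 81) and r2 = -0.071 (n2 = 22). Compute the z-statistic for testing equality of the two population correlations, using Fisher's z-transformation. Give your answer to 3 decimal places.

z1 = atanh(-0.822) = -1.162953,  z2 = atanh(-0.071) = -0.071120
SE = √(1/(n1−3) + 1/(n2−3)) = √(1/78 + 1/19) = √(0.0128205 + 0.0526316) = √0.0654521 = 0.255836
z = (z1 − z2)/SE = (-1.162953 − (-0.071120)) / 0.255836 = -1.091833 / 0.255836 = -4.268

-4.268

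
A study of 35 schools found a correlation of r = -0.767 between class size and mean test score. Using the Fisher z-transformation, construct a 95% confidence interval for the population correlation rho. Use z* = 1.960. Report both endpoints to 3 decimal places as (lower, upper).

Fisher z: z_r = atanh(r) = ½·ln((1+(-0.767))/(1−(-0.767))) = -1.013000
SE(z) = 1/√(n−3) = 1/√32 = 0.176777
95% ⇒ z* = 1.960; margin = 1.960·0.176777 = 0.346483
CI on z-scale: (-1.359483, -0.666517)
Back-transform: tanh(-1.359483) = -0.876273, tanh(-0.666517) = -0.582684

(-0.876, -0.583)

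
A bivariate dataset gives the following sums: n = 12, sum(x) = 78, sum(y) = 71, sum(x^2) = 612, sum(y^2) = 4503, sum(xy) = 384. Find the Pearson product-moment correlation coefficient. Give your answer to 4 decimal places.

Numerator: nΣxy − (Σx)(Σy) = 12·384 − (78)(71) = -930
Denominator: √[(nΣx²−(Σx)²)(nΣy²−(Σy)²)]
  nΣx²−(Σx)² = 12·612 − 6084 = 1260;  nΣy²−(Σy)² = 12·4503 − 5041 = 48995
  √(1260·48995) = √61733700 = 7857.0796
r = -930 / 7857.0796 = -0.1184

-0.1184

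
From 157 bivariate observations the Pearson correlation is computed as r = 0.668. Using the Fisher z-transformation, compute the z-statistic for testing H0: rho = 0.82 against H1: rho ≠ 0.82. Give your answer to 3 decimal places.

-4.340

z_r = atanh(0.668) = 0.807123,  z_0 = atanh(0.82) = 1.156817
SE = 1/√(n−3) = 1/√154 = 0.080582
z = (z_r − z_0)/SE = (0.807123 − 1.156817) / 0.080582 = -0.349694 / 0.080582 = -4.340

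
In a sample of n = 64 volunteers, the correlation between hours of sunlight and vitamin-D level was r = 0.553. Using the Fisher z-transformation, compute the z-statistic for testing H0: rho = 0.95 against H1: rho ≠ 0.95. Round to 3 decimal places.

Fisher z: atanh(0.553) = 0.622693, atanh(0.95) = 1.831781
z = (z_r − z_0)·√(n−3) = (0.622693 − 1.831781)·√61 = -1.209088 · 7.810250 = -9.443

-9.443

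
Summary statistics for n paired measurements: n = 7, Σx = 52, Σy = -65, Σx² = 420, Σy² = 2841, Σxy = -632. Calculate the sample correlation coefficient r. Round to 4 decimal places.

Numerator: nΣxy − (Σx)(Σy) = 7·(-632) − (52)(-65) = -1044
Denominator: √[(nΣx²−(Σx)²)(nΣy²−(Σy)²)]
  nΣx²−(Σx)² = 7·420 − 2704 = 236;  nΣy²−(Σy)² = 7·2841 − 4225 = 15662
  √(236·15662) = √3696232 = 1922.5587
r = -1044 / 1922.5587 = -0.5430

-0.5430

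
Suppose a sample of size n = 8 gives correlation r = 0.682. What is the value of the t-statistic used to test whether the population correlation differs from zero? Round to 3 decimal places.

2.284

1 − r² = 1 − 0.465124 = 0.534876;  √(1−r²) = 0.731352
√(n−2) = √6 = 2.449490
t = r·√(n−2)/√(1−r²) = 0.682 · 2.449490 / 0.731352 = 2.284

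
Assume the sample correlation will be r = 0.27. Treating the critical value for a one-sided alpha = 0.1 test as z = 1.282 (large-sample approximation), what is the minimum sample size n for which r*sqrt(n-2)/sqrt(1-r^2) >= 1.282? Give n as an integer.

23

Need r·√(n−2)/√(1−r²) ≥ 1.282
√(n−2) ≥ 1.282·√(1−0.0729) / 0.27 = 1.282·0.962860 / 0.27 = 4.5718
n−2 ≥ 20.9014  ⇒  n ≥ 22.9014
Smallest integer n = 23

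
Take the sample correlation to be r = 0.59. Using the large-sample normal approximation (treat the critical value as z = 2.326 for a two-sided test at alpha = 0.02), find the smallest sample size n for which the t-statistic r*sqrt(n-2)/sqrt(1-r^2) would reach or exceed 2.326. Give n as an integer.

r√(n−2)/√(1−r²) ≥ 2.326  ⇔  n−2 ≥ (2.326)²·(1−r²)/r²
(1−r²)/r² = (1−0.3481)/0.3481 = 1.8727
n ≥ 2 + 5.410276·1.8727 = 2 + 10.1318 = 12.1318
⌈12.1318⌉ = 13

13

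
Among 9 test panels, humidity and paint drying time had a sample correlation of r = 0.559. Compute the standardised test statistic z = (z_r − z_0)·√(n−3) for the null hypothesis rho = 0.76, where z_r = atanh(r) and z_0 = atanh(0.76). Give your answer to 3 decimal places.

z_r = atanh(0.559) = 0.631377,  z_0 = atanh(0.76) = 0.996215
SE = 1/√(n−3) = 1/√6 = 0.408248
z = (z_r − z_0)/SE = (0.631377 − 0.996215) / 0.408248 = -0.364838 / 0.408248 = -0.894

-0.894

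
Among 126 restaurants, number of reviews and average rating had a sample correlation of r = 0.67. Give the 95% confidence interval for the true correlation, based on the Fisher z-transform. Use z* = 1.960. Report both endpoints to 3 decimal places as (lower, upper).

(0.561, 0.756)

z_r = atanh(0.67) = 0.810743;  SE = 1/√(n−3) = 1/√123 = 0.090167
z-limits: 0.810743 ± 1.960·0.090167 = 0.810743 ± 0.176727 = [0.634016, 0.987470]
ρ-limits: (tanh 0.634016, tanh 0.987470) = (0.561, 0.756)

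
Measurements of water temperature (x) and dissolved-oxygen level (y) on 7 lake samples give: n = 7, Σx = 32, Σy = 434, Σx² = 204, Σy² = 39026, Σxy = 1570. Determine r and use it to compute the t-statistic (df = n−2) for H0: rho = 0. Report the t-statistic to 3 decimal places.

-1.274

S_xy = nΣxy − ΣxΣy = 7·1570 − 32·434 = 10990 − 13888 = -2898
S_xx = nΣx² − (Σx)² = 7·204 − 32² = 1428 − 1024 = 404
S_yy = nΣy² − (Σy)² = 7·39026 − 434² = 273182 − 188356 = 84826
r = S_xy / √(S_xx·S_yy) = -2898 / √(404·84826) = -2898 / √34269704 = -2898 / 5854.0331 = -0.4950
t = r·√(n−2)/√(1−r²) = -0.4950·√5 / √(1−0.245025) = -1.106854 / 0.868893 = -1.274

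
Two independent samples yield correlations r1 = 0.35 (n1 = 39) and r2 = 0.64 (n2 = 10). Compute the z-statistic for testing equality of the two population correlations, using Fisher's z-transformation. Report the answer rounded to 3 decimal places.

z1 = atanh(0.35) = 0.365444,  z2 = atanh(0.64) = 0.758174
SE = √(1/(n1−3) + 1/(n2−3)) = √(1/36 + 1/7) = √(0.0277778 + 0.1428571) = √0.1706349 = 0.413080
z = (z1 − z2)/SE = (0.365444 − 0.758174) / 0.413080 = -0.392730 / 0.413080 = -0.951

-0.951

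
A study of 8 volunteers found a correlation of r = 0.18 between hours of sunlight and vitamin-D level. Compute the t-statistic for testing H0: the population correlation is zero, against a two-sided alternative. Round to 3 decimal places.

1 − r² = 1 − 0.0324 = 0.9676;  √(1−r²) = 0.983667
√(n−2) = √6 = 2.449490
t = r·√(n−2)/√(1−r²) = 0.18 · 2.449490 / 0.983667 = 0.448

0.448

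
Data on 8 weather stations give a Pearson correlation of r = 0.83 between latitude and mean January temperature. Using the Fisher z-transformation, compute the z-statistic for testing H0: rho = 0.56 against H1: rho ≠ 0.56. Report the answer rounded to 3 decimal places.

1.242

z_r = atanh(0.83) = 1.188136,  z_0 = atanh(0.56) = 0.632833
SE = 1/√(n−3) = 1/√5 = 0.447214
z = (z_r − z_0)/SE = (1.188136 − 0.632833) / 0.447214 = 0.555303 / 0.447214 = 1.242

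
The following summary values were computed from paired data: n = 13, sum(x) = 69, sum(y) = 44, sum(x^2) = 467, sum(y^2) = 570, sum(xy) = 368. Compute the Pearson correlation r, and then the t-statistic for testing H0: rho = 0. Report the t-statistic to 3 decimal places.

Numerator: nΣxy − (Σx)(Σy) = 13·368 − (69)(44) = 1748
Denominator: √[(nΣx²−(Σx)²)(nΣy²−(Σy)²)]
  nΣx²−(Σx)² = 13·467 − 4761 = 1310;  nΣy²−(Σy)² = 13·570 − 1936 = 5474
  √(1310·5474) = √7170940 = 2677.8611
r = 1748 / 2677.8611 = 0.6528
t = r·√(n−2)/√(1−r²) = 0.6528·√11 / √(1−0.426148) = 2.165093 / 0.757530 = 2.858

2.858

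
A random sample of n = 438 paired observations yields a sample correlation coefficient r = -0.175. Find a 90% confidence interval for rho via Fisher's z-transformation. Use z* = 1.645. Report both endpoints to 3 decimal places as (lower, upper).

(-0.250, -0.098)

Fisher z: z_r = atanh(r) = ½·ln((1+(-0.175))/(1−(-0.175))) = -0.176820
SE(z) = 1/√(n−3) = 1/√435 = 0.047946
90% ⇒ z* = 1.645; margin = 1.645·0.047946 = 0.078871
CI on z-scale: (-0.255691, -0.097949)
Back-transform: tanh(-0.255691) = -0.250261, tanh(-0.097949) = -0.097637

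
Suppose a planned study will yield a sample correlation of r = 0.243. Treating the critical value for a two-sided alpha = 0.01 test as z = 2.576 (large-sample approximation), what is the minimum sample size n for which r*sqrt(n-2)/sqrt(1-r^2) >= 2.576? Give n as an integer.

Need r·√(n−2)/√(1−r²) ≥ 2.576
√(n−2) ≥ 2.576·√(1−0.059049) / 0.243 = 2.576·0.970026 / 0.243 = 10.2831
n−2 ≥ 105.7421  ⇒  n ≥ 107.7421
Smallest integer n = 108

108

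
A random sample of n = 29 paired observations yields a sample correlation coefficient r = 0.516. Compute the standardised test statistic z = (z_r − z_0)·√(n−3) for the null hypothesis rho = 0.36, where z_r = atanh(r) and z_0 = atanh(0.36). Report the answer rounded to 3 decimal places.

Fisher z: atanh(0.516) = 0.570873, atanh(0.36) = 0.376886
z = (z_r − z_0)·√(n−3) = (0.570873 − 0.376886)·√26 = 0.193987 · 5.099020 = 0.989

0.989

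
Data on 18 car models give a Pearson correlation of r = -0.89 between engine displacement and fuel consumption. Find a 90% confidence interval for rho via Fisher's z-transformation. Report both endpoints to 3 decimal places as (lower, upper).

(-0.951, -0.760)

z_r = atanh(-0.89) = -1.421926;  SE = 1/√(n−3) = 1/√15 = 0.258199
z-limits: -1.421926 ± 1.645·0.258199 = -1.421926 ± 0.424737 = [-1.846663, -0.997189]
ρ-limits: (tanh -1.846663, tanh -0.997189) = (-0.951, -0.760)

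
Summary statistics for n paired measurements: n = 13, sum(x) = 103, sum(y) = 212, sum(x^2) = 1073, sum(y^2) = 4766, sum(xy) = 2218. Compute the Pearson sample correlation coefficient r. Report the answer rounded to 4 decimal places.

0.9283

Numerator: nΣxy − (Σx)(Σy) = 13·2218 − (103)(212) = 6998
Denominator: √[(nΣx²−(Σx)²)(nΣy²−(Σy)²)]
  nΣx²−(Σx)² = 13·1073 − 10609 = 3340;  nΣy²−(Σy)² = 13·4766 − 44944 = 17014
  √(3340·17014) = √56826760 = 7538.3526
r = 6998 / 7538.3526 = 0.9283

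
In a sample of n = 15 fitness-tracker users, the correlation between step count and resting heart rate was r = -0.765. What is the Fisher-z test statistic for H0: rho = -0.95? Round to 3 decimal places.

2.853

Fisher z: atanh(-0.765) = -1.008160, atanh(-0.95) = -1.831781
z = (z_r − z_0)·√(n−3) = (-1.008160 − (-1.831781))·√12 = 0.823621 · 3.464102 = 2.853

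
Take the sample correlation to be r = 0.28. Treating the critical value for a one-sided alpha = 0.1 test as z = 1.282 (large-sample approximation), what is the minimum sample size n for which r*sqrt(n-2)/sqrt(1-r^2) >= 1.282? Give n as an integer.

Need r·√(n−2)/√(1−r²) ≥ 1.282
√(n−2) ≥ 1.282·√(1−0.0784) / 0.28 = 1.282·0.960000 / 0.28 = 4.3954
n−2 ≥ 19.3195  ⇒  n ≥ 21.3195
Smallest integer n = 22

22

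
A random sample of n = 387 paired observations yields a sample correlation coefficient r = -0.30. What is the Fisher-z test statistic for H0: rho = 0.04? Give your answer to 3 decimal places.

-6.850

z_r = atanh(-0.30) = -0.309520,  z_0 = atanh(0.04) = 0.040021
SE = 1/√(n−3) = 1/√384 = 0.051031
z = (z_r − z_0)/SE = (-0.309520 − 0.040021) / 0.051031 = -0.349541 / 0.051031 = -6.850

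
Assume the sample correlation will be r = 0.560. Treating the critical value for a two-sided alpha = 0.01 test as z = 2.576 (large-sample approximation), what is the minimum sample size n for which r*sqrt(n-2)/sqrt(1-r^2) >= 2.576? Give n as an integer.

Need r·√(n−2)/√(1−r²) ≥ 2.576
√(n−2) ≥ 2.576·√(1−0.313600) / 0.560 = 2.576·0.828493 / 0.560 = 3.8111
n−2 ≥ 14.5245  ⇒  n ≥ 16.5245
Smallest integer n = 17

17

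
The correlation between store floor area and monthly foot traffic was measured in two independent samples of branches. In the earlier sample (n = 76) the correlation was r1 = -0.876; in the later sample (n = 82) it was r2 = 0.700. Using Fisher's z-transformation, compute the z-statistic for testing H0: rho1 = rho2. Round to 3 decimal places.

Fisher z-transforms: z1 = atanh(-0.876) = -1.358308, z2 = atanh(0.700) = 0.867301; difference d = -2.225609
Var(d) = 1/73 + 1/79 = 0.0136986 + 0.0126582 = 0.0263568
z = d/√Var(d) = -2.225609 / √0.0263568 = -2.225609 / 0.162348 = -13.709

-13.709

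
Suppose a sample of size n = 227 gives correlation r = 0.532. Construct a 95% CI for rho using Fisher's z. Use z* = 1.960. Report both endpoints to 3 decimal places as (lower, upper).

(0.432, 0.619)

Fisher z: z_r = atanh(r) = ½·ln((1+0.532)/(1−0.532)) = 0.592931
SE(z) = 1/√(n−3) = 1/√224 = 0.066815
95% ⇒ z* = 1.960; margin = 1.960·0.066815 = 0.130957
CI on z-scale: (0.461974, 0.723888)
Back-transform: tanh(0.461974) = 0.431692, tanh(0.723888) = 0.619312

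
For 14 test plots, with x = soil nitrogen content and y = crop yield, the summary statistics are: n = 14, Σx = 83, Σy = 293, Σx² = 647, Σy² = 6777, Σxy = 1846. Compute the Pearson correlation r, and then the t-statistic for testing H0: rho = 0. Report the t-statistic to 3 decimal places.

1.272

S_xy = nΣxy − ΣxΣy = 14·1846 − 83·293 = 25844 − 24319 = 1525
S_xx = nΣx² − (Σx)² = 14·647 − 83² = 9058 − 6889 = 2169
S_yy = nΣy² − (Σy)² = 14·6777 − 293² = 94878 − 85849 = 9029
r = S_xy / √(S_xx·S_yy) = 1525 / √(2169·9029) = 1525 / √19583901 = 1525 / 4425.3702 = 0.3446
t = r·√(n−2)/√(1−r²) = 0.3446·√12 / √(1−0.118749) = 1.193729 / 0.938750 = 1.272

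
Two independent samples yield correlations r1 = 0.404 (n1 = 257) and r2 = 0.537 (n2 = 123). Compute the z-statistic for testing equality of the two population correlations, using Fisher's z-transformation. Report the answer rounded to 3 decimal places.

-1.548

z1 = atanh(0.404) = 0.428420,  z2 = atanh(0.537) = 0.599930
SE = √(1/(n1−3) + 1/(n2−3)) = √(1/254 + 1/120) = √(0.0039370 + 0.0083333) = √0.0122703 = 0.110771
z = (z1 − z2)/SE = (0.428420 − 0.599930) / 0.110771 = -0.171510 / 0.110771 = -1.548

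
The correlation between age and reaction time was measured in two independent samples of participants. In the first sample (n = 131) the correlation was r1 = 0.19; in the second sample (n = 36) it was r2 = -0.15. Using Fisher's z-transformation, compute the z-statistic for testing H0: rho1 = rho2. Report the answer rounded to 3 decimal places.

1.759

z1 = atanh(0.19) = 0.192337,  z2 = atanh(-0.15) = -0.151140
SE = √(1/(n1−3) + 1/(n2−3)) = √(1/128 + 1/33) = √(0.0078125 + 0.0303030) = √0.0381155 = 0.195232
z = (z1 − z2)/SE = (0.192337 − (-0.151140)) / 0.195232 = 0.343477 / 0.195232 = 1.759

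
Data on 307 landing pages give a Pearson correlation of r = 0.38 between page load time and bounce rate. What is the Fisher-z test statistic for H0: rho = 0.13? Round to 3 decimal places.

4.696

z_r = atanh(0.38) = 0.400060,  z_0 = atanh(0.13) = 0.130740
SE = 1/√(n−3) = 1/√304 = 0.057354
z = (z_r − z_0)/SE = (0.400060 − 0.130740) / 0.057354 = 0.269320 / 0.057354 = 4.696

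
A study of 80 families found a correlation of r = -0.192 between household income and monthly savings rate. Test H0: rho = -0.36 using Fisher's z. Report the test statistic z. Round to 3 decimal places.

1.601

z_r = atanh(-0.192) = -0.194413,  z_0 = atanh(-0.36) = -0.376886
SE = 1/√(n−3) = 1/√77 = 0.113961
z = (z_r − z_0)/SE = (-0.194413 − (-0.376886)) / 0.113961 = 0.182473 / 0.113961 = 1.601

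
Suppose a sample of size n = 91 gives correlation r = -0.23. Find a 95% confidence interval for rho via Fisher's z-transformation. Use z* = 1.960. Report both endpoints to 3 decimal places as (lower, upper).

(-0.416, -0.025)

z_r = atanh(-0.23) = -0.234189;  SE = 1/√(n−3) = 1/√88 = 0.106600
z-limits: -0.234189 ± 1.960·0.106600 = -0.234189 ± 0.208936 = [-0.443125, -0.025253]
ρ-limits: (tanh -0.443125, tanh -0.025253) = (-0.416, -0.025)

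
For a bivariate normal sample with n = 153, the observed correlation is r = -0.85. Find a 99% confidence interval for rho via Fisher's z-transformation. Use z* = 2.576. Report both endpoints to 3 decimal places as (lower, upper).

Fisher z: z_r = atanh(r) = ½·ln((1+(-0.85))/(1−(-0.85))) = -1.256153
SE(z) = 1/√(n−3) = 1/√150 = 0.081650
99% ⇒ z* = 2.576; margin = 2.576·0.081650 = 0.210330
CI on z-scale: (-1.466483, -1.045823)
Back-transform: tanh(-1.466483) = -0.898904, tanh(-1.045823) = -0.780177

(-0.899, -0.780)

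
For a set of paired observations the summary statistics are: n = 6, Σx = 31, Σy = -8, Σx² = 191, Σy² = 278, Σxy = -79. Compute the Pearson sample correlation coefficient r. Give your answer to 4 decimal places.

S_xy = nΣxy − ΣxΣy = 6·(-79) − 31·(-8) = -474 − (-248) = -226
S_xx = nΣx² − (Σx)² = 6·191 − 31² = 1146 − 961 = 185
S_yy = nΣy² − (Σy)² = 6·278 − (-8)² = 1668 − 64 = 1604
r = S_xy / √(S_xx·S_yy) = -226 / √(185·1604) = -226 / √296740 = -226 / 544.7385 = -0.4149

-0.4149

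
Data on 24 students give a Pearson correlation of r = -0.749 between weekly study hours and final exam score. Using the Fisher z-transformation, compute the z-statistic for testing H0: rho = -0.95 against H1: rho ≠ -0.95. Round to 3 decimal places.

z_r = atanh(-0.749) = -0.970673,  z_0 = atanh(-0.95) = -1.831781
SE = 1/√(n−3) = 1/√21 = 0.218218
z = (z_r − z_0)/SE = (-0.970673 − (-1.831781)) / 0.218218 = 0.861108 / 0.218218 = 3.946

3.946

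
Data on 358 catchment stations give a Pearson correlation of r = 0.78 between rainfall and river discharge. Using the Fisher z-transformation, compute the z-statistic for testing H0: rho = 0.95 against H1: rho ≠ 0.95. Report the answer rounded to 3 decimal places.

-14.817

Fisher z: atanh(0.78) = 1.045371, atanh(0.95) = 1.831781
z = (z_r − z_0)·√(n−3) = (1.045371 − 1.831781)·√355 = -0.786410 · 18.841444 = -14.817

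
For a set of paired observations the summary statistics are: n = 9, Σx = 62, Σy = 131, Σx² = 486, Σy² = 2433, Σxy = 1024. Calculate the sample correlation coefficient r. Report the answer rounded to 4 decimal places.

S_xy = nΣxy − ΣxΣy = 9·1024 − 62·131 = 9216 − 8122 = 1094
S_xx = nΣx² − (Σx)² = 9·486 − 62² = 4374 − 3844 = 530
S_yy = nΣy² − (Σy)² = 9·2433 − 131² = 21897 − 17161 = 4736
r = S_xy / √(S_xx·S_yy) = 1094 / √(530·4736) = 1094 / √2510080 = 1094 / 1584.3232 = 0.6905

0.6905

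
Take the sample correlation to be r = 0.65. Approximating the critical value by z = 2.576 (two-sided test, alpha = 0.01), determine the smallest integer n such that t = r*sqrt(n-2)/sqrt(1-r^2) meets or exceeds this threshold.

Need r·√(n−2)/√(1−r²) ≥ 2.576
√(n−2) ≥ 2.576·√(1−0.4225) / 0.65 = 2.576·0.759934 / 0.65 = 3.0117
n−2 ≥ 9.0703  ⇒  n ≥ 11.0703
Smallest integer n = 12

12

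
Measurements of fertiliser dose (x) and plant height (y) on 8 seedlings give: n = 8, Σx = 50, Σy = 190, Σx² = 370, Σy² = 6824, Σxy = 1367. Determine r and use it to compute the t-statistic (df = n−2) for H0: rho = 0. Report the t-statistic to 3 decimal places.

1.386

S_xy = nΣxy − ΣxΣy = 8·1367 − 50·190 = 10936 − 9500 = 1436
S_xx = nΣx² − (Σx)² = 8·370 − 50² = 2960 − 2500 = 460
S_yy = nΣy² − (Σy)² = 8·6824 − 190² = 54592 − 36100 = 18492
r = S_xy / √(S_xx·S_yy) = 1436 / √(460·18492) = 1436 / √8506320 = 1436 / 2916.5596 = 0.4924
t = r·√(n−2)/√(1−r²) = 0.4924·√6 / √(1−0.242458) = 1.206129 / 0.870369 = 1.386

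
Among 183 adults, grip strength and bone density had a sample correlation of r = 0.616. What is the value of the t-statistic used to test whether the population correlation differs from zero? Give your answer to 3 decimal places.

10.520

t = r·√(n−2) / √(1−r²) with r = 0.616, n = 183
  = 0.616·√181 / √(1 − 0.379456)
  = 0.616·13.453624 / 0.787746
  = 8.287432 / 0.787746 = 10.520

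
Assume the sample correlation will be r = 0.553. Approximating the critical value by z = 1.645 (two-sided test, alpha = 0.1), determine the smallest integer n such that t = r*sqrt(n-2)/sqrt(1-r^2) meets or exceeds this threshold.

9

Need r·√(n−2)/√(1−r²) ≥ 1.645
√(n−2) ≥ 1.645·√(1−0.305809) / 0.553 = 1.645·0.833181 / 0.553 = 2.4784
n−2 ≥ 6.1425  ⇒  n ≥ 8.1425
Smallest integer n = 9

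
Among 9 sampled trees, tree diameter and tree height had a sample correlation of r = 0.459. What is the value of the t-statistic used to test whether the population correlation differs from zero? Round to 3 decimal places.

1 − r² = 1 − 0.210681 = 0.789319;  √(1−r²) = 0.888436
√(n−2) = √7 = 2.645751
t = r·√(n−2)/√(1−r²) = 0.459 · 2.645751 / 0.888436 = 1.367

1.367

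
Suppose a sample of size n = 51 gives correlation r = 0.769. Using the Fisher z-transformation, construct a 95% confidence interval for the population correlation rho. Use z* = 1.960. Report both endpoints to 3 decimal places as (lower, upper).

(0.626, 0.862)

Fisher z: z_r = atanh(r) = ½·ln((1+0.769)/(1−0.769)) = 1.017876
SE(z) = 1/√(n−3) = 1/√48 = 0.144338
95% ⇒ z* = 1.960; margin = 1.960·0.144338 = 0.282902
CI on z-scale: (0.734974, 1.300778)
Back-transform: tanh(0.734974) = 0.626099, tanh(1.300778) = 0.861923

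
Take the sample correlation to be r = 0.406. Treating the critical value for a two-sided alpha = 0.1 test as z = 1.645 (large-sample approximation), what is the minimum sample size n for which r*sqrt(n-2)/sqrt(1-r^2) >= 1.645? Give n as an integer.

Need r·√(n−2)/√(1−r²) ≥ 1.645
√(n−2) ≥ 1.645·√(1−0.164836) / 0.406 = 1.645·0.913873 / 0.406 = 3.7028
n−2 ≥ 13.7107  ⇒  n ≥ 15.7107
Smallest integer n = 16

16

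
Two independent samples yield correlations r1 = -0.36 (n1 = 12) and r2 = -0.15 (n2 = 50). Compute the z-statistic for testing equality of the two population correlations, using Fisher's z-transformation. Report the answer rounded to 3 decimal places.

-0.620

z1 = atanh(-0.36) = -0.376886,  z2 = atanh(-0.15) = -0.151140
SE = √(1/(n1−3) + 1/(n2−3)) = √(1/9 + 1/47) = √(0.1111111 + 0.0212766) = √0.1323877 = 0.363851
z = (z1 − z2)/SE = (-0.376886 − (-0.151140)) / 0.363851 = -0.225746 / 0.363851 = -0.620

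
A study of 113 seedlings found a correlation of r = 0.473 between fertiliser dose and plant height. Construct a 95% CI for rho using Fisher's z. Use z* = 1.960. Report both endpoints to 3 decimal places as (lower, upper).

(0.316, 0.605)

Fisher z: z_r = atanh(r) = ½·ln((1+0.473)/(1−0.473)) = 0.513928
SE(z) = 1/√(n−3) = 1/√110 = 0.095346
95% ⇒ z* = 1.960; margin = 1.960·0.095346 = 0.186878
CI on z-scale: (0.327050, 0.700806)
Back-transform: tanh(0.327050) = 0.315868, tanh(0.700806) = 0.604879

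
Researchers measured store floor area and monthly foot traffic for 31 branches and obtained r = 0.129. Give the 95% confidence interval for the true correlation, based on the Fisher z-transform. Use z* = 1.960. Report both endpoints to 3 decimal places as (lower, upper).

(-0.236, 0.462)

z_r = atanh(0.129) = 0.129723;  SE = 1/√(n−3) = 1/√28 = 0.188982
z-limits: 0.129723 ± 1.960·0.188982 = 0.129723 ± 0.370405 = [-0.240682, 0.500128]
ρ-limits: (tanh -0.240682, tanh 0.500128) = (-0.236, 0.462)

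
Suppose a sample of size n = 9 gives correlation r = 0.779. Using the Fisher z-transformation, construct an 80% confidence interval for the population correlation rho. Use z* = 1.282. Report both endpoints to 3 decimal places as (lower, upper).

Fisher z: z_r = atanh(r) = ½·ln((1+0.779)/(1−0.779)) = 1.042822
SE(z) = 1/√(n−3) = 1/√6 = 0.408248
80% ⇒ z* = 1.282; margin = 1.282·0.408248 = 0.523374
CI on z-scale: (0.519448, 1.566196)
Back-transform: tanh(0.519448) = 0.477274, tanh(1.566196) = 0.916419

(0.477, 0.916)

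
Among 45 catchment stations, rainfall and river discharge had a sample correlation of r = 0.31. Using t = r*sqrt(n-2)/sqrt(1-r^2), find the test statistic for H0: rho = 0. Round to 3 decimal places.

2.138

1 − r² = 1 − 0.0961 = 0.9039;  √(1−r²) = 0.950737
√(n−2) = √43 = 6.557439
t = r·√(n−2)/√(1−r²) = 0.31 · 6.557439 / 0.950737 = 2.138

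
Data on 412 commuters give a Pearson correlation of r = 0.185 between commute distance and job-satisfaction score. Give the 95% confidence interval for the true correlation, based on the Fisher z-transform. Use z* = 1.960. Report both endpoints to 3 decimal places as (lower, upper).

(0.090, 0.277)

z_r = atanh(0.185) = 0.187155;  SE = 1/√(n−3) = 1/√409 = 0.049447
z-limits: 0.187155 ± 1.960·0.049447 = 0.187155 ± 0.096916 = [0.090239, 0.284071]
ρ-limits: (tanh 0.090239, tanh 0.284071) = (0.090, 0.277)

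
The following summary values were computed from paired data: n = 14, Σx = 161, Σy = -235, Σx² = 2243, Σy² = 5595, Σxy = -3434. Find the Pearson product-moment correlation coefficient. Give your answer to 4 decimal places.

-0.9100

Numerator: nΣxy − (Σx)(Σy) = 14·(-3434) − (161)(-235) = -10241
Denominator: √[(nΣx²−(Σx)²)(nΣy²−(Σy)²)]
  nΣx²−(Σx)² = 14·2243 − 25921 = 5481;  nΣy²−(Σy)² = 14·5595 − 55225 = 23105
  √(5481·23105) = √126638505 = 11253.3775
r = -10241 / 11253.3775 = -0.9100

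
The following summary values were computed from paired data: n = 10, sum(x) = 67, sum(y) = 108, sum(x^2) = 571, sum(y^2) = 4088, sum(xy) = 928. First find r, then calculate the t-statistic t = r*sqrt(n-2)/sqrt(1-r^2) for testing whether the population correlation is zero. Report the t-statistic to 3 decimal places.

1.030

Numerator: nΣxy − (Σx)(Σy) = 10·928 − (67)(108) = 2044
Denominator: √[(nΣx²−(Σx)²)(nΣy²−(Σy)²)]
  nΣx²−(Σx)² = 10·571 − 4489 = 1221;  nΣy²−(Σy)² = 10·4088 − 11664 = 29216
  √(1221·29216) = √35672736 = 5972.6657
r = 2044 / 5972.6657 = 0.3422
t = r·√(n−2)/√(1−r²) = 0.3422·√8 / √(1−0.117101) = 0.967888 / 0.939627 = 1.030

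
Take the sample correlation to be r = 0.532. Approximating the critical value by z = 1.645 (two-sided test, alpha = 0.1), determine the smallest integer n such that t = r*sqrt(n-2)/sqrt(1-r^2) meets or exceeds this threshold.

9

Need r·√(n−2)/√(1−r²) ≥ 1.645
√(n−2) ≥ 1.645·√(1−0.283024) / 0.532 = 1.645·0.846744 / 0.532 = 2.6182
n−2 ≥ 6.8550  ⇒  n ≥ 8.8550
Smallest integer n = 9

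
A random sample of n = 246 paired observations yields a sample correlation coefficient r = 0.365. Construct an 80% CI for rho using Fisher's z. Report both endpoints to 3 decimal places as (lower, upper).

(0.292, 0.434)

z_r = atanh(0.365) = 0.382642;  SE = 1/√(n−3) = 1/√243 = 0.064150
z-limits: 0.382642 ± 1.282·0.064150 = 0.382642 ± 0.082240 = [0.300402, 0.464882]
ρ-limits: (tanh 0.300402, tanh 0.464882) = (0.292, 0.434)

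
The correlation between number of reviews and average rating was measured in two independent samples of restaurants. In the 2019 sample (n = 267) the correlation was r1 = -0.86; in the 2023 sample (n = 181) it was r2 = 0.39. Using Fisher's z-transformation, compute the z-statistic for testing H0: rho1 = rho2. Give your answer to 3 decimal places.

-17.582

Fisher z-transforms: z1 = atanh(-0.86) = -1.293345, z2 = atanh(0.39) = 0.411800; difference d = -1.705145
Var(d) = 1/264 + 1/178 = 0.0037879 + 0.0056180 = 0.0094059
z = d/√Var(d) = -1.705145 / √0.0094059 = -1.705145 / 0.096984 = -17.582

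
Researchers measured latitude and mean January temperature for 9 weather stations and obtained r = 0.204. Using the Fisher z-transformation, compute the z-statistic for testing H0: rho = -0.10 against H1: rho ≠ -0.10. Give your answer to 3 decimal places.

z_r = atanh(0.204) = 0.206903,  z_0 = atanh(-0.10) = -0.100335
SE = 1/√(n−3) = 1/√6 = 0.408248
z = (z_r − z_0)/SE = (0.206903 − (-0.100335)) / 0.408248 = 0.307238 / 0.408248 = 0.753

0.753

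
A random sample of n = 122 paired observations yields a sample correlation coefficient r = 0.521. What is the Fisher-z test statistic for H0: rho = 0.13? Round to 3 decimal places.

Fisher z: atanh(0.521) = 0.577711, atanh(0.13) = 0.130740
z = (z_r − z_0)·√(n−3) = (0.577711 − 0.130740)·√119 = 0.446971 · 10.908712 = 4.876

4.876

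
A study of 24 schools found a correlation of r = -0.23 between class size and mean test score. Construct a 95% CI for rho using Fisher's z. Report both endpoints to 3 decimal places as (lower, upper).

z_r = atanh(-0.23) = -0.234189;  SE = 1/√(n−3) = 1/√21 = 0.218218
z-limits: -0.234189 ± 1.960·0.218218 = -0.234189 ± 0.427707 = [-0.661896, 0.193518]
ρ-limits: (tanh -0.661896, tanh 0.193518) = (-0.580, 0.191)

(-0.580, 0.191)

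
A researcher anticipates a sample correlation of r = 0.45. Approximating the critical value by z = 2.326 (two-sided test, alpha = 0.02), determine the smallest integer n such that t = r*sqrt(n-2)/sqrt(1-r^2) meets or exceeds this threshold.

Need r·√(n−2)/√(1−r²) ≥ 2.326
√(n−2) ≥ 2.326·√(1−0.2025) / 0.45 = 2.326·0.893029 / 0.45 = 4.6160
n−2 ≥ 21.3075  ⇒  n ≥ 23.3075
Smallest integer n = 24

24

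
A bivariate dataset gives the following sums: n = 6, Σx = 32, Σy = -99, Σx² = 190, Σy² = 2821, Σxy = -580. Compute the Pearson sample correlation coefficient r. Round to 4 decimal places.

-0.3432

Numerator: nΣxy − (Σx)(Σy) = 6·(-580) − (32)(-99) = -312
Denominator: √[(nΣx²−(Σx)²)(nΣy²−(Σy)²)]
  nΣx²−(Σx)² = 6·190 − 1024 = 116;  nΣy²−(Σy)² = 6·2821 − 9801 = 7125
  √(116·7125) = √826500 = 909.1205
r = -312 / 909.1205 = -0.3432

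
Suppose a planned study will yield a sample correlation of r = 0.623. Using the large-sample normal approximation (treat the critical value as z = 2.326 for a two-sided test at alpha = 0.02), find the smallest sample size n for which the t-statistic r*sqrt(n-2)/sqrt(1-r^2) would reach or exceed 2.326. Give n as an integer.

11

Need r·√(n−2)/√(1−r²) ≥ 2.326
√(n−2) ≥ 2.326·√(1−0.388129) / 0.623 = 2.326·0.782222 / 0.623 = 2.9205
n−2 ≥ 8.5293  ⇒  n ≥ 10.5293
Smallest integer n = 11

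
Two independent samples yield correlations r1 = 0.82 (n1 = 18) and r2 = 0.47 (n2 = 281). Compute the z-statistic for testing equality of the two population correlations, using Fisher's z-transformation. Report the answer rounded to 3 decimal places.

z1 = atanh(0.82) = 1.156817,  z2 = atanh(0.47) = 0.510070
SE = √(1/(n1−3) + 1/(n2−3)) = √(1/15 + 1/278) = √(0.0666667 + 0.0035971) = √0.0702638 = 0.265073
z = (z1 − z2)/SE = (1.156817 − 0.510070) / 0.265073 = 0.646747 / 0.265073 = 2.440

2.440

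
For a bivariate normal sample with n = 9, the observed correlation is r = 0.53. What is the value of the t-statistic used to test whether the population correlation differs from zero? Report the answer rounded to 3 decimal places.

1 − r² = 1 − 0.2809 = 0.7191;  √(1−r²) = 0.847998
√(n−2) = √7 = 2.645751
t = r·√(n−2)/√(1−r²) = 0.53 · 2.645751 / 0.847998 = 1.654

1.654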